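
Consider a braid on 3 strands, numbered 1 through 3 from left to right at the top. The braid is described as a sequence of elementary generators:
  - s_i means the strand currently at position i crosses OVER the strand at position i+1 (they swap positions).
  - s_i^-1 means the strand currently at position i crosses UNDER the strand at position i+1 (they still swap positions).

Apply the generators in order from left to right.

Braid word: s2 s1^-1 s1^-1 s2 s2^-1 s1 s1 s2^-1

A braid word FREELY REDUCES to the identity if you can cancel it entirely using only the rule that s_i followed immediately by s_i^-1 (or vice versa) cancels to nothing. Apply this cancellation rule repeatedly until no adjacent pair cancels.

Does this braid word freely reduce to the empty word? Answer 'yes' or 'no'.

Gen 1 (s2): push. Stack: [s2]
Gen 2 (s1^-1): push. Stack: [s2 s1^-1]
Gen 3 (s1^-1): push. Stack: [s2 s1^-1 s1^-1]
Gen 4 (s2): push. Stack: [s2 s1^-1 s1^-1 s2]
Gen 5 (s2^-1): cancels prior s2. Stack: [s2 s1^-1 s1^-1]
Gen 6 (s1): cancels prior s1^-1. Stack: [s2 s1^-1]
Gen 7 (s1): cancels prior s1^-1. Stack: [s2]
Gen 8 (s2^-1): cancels prior s2. Stack: []
Reduced word: (empty)

Answer: yes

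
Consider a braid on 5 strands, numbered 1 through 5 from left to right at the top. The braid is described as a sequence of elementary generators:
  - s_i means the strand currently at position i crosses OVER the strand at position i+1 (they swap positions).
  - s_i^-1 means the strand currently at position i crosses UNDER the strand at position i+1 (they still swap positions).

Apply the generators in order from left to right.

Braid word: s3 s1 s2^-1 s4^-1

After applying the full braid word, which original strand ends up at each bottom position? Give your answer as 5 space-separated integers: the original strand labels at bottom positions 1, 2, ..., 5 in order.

Gen 1 (s3): strand 3 crosses over strand 4. Perm now: [1 2 4 3 5]
Gen 2 (s1): strand 1 crosses over strand 2. Perm now: [2 1 4 3 5]
Gen 3 (s2^-1): strand 1 crosses under strand 4. Perm now: [2 4 1 3 5]
Gen 4 (s4^-1): strand 3 crosses under strand 5. Perm now: [2 4 1 5 3]

Answer: 2 4 1 5 3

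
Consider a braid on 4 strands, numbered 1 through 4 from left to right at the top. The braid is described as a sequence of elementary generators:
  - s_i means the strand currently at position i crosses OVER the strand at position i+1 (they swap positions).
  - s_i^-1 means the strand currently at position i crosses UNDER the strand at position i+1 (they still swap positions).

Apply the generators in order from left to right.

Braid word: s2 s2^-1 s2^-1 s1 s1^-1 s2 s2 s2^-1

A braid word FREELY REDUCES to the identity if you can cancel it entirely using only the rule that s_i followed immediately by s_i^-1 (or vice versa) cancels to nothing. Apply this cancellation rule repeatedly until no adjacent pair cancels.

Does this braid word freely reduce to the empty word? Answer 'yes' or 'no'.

Answer: yes

Derivation:
Gen 1 (s2): push. Stack: [s2]
Gen 2 (s2^-1): cancels prior s2. Stack: []
Gen 3 (s2^-1): push. Stack: [s2^-1]
Gen 4 (s1): push. Stack: [s2^-1 s1]
Gen 5 (s1^-1): cancels prior s1. Stack: [s2^-1]
Gen 6 (s2): cancels prior s2^-1. Stack: []
Gen 7 (s2): push. Stack: [s2]
Gen 8 (s2^-1): cancels prior s2. Stack: []
Reduced word: (empty)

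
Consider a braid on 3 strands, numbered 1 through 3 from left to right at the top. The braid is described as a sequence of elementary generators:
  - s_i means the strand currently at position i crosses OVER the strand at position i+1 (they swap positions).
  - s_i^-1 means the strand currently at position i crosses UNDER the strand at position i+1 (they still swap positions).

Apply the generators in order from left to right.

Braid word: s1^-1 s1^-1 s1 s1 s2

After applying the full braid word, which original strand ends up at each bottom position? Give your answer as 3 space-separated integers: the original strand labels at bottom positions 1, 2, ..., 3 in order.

Gen 1 (s1^-1): strand 1 crosses under strand 2. Perm now: [2 1 3]
Gen 2 (s1^-1): strand 2 crosses under strand 1. Perm now: [1 2 3]
Gen 3 (s1): strand 1 crosses over strand 2. Perm now: [2 1 3]
Gen 4 (s1): strand 2 crosses over strand 1. Perm now: [1 2 3]
Gen 5 (s2): strand 2 crosses over strand 3. Perm now: [1 3 2]

Answer: 1 3 2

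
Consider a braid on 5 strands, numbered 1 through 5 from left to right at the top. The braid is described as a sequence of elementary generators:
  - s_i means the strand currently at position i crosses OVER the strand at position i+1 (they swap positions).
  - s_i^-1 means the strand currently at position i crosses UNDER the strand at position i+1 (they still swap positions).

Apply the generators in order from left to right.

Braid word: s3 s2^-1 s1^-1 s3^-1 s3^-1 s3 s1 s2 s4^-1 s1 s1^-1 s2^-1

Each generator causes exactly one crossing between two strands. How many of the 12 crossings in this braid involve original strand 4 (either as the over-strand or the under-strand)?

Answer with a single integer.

Answer: 6

Derivation:
Gen 1: crossing 3x4. Involves strand 4? yes. Count so far: 1
Gen 2: crossing 2x4. Involves strand 4? yes. Count so far: 2
Gen 3: crossing 1x4. Involves strand 4? yes. Count so far: 3
Gen 4: crossing 2x3. Involves strand 4? no. Count so far: 3
Gen 5: crossing 3x2. Involves strand 4? no. Count so far: 3
Gen 6: crossing 2x3. Involves strand 4? no. Count so far: 3
Gen 7: crossing 4x1. Involves strand 4? yes. Count so far: 4
Gen 8: crossing 4x3. Involves strand 4? yes. Count so far: 5
Gen 9: crossing 2x5. Involves strand 4? no. Count so far: 5
Gen 10: crossing 1x3. Involves strand 4? no. Count so far: 5
Gen 11: crossing 3x1. Involves strand 4? no. Count so far: 5
Gen 12: crossing 3x4. Involves strand 4? yes. Count so far: 6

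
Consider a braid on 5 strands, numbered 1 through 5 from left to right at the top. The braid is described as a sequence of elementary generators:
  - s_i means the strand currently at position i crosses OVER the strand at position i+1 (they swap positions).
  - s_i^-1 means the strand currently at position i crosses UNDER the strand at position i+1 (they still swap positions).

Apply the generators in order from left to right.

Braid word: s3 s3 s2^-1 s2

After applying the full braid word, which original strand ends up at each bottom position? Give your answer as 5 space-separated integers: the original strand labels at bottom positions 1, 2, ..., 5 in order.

Answer: 1 2 3 4 5

Derivation:
Gen 1 (s3): strand 3 crosses over strand 4. Perm now: [1 2 4 3 5]
Gen 2 (s3): strand 4 crosses over strand 3. Perm now: [1 2 3 4 5]
Gen 3 (s2^-1): strand 2 crosses under strand 3. Perm now: [1 3 2 4 5]
Gen 4 (s2): strand 3 crosses over strand 2. Perm now: [1 2 3 4 5]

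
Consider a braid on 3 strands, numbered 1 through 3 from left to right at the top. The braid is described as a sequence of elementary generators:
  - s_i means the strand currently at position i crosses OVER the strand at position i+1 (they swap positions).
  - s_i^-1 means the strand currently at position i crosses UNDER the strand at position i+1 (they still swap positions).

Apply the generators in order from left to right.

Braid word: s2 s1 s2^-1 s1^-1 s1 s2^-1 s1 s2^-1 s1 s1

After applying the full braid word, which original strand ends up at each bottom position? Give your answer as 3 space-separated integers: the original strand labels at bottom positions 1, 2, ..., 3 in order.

Gen 1 (s2): strand 2 crosses over strand 3. Perm now: [1 3 2]
Gen 2 (s1): strand 1 crosses over strand 3. Perm now: [3 1 2]
Gen 3 (s2^-1): strand 1 crosses under strand 2. Perm now: [3 2 1]
Gen 4 (s1^-1): strand 3 crosses under strand 2. Perm now: [2 3 1]
Gen 5 (s1): strand 2 crosses over strand 3. Perm now: [3 2 1]
Gen 6 (s2^-1): strand 2 crosses under strand 1. Perm now: [3 1 2]
Gen 7 (s1): strand 3 crosses over strand 1. Perm now: [1 3 2]
Gen 8 (s2^-1): strand 3 crosses under strand 2. Perm now: [1 2 3]
Gen 9 (s1): strand 1 crosses over strand 2. Perm now: [2 1 3]
Gen 10 (s1): strand 2 crosses over strand 1. Perm now: [1 2 3]

Answer: 1 2 3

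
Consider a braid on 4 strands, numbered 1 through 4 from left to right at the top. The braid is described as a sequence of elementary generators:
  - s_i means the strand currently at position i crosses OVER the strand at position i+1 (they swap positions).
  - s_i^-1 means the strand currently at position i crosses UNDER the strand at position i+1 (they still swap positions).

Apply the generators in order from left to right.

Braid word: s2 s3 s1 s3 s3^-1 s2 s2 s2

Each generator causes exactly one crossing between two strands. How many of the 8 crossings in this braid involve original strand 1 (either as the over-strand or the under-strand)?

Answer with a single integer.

Gen 1: crossing 2x3. Involves strand 1? no. Count so far: 0
Gen 2: crossing 2x4. Involves strand 1? no. Count so far: 0
Gen 3: crossing 1x3. Involves strand 1? yes. Count so far: 1
Gen 4: crossing 4x2. Involves strand 1? no. Count so far: 1
Gen 5: crossing 2x4. Involves strand 1? no. Count so far: 1
Gen 6: crossing 1x4. Involves strand 1? yes. Count so far: 2
Gen 7: crossing 4x1. Involves strand 1? yes. Count so far: 3
Gen 8: crossing 1x4. Involves strand 1? yes. Count so far: 4

Answer: 4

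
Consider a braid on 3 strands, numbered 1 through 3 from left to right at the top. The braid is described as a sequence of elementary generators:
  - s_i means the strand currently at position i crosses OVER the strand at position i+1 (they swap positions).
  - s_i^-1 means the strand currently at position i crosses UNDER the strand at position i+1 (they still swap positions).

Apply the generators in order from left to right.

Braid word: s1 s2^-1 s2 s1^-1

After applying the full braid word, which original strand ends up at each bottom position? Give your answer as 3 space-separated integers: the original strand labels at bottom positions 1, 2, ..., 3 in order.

Gen 1 (s1): strand 1 crosses over strand 2. Perm now: [2 1 3]
Gen 2 (s2^-1): strand 1 crosses under strand 3. Perm now: [2 3 1]
Gen 3 (s2): strand 3 crosses over strand 1. Perm now: [2 1 3]
Gen 4 (s1^-1): strand 2 crosses under strand 1. Perm now: [1 2 3]

Answer: 1 2 3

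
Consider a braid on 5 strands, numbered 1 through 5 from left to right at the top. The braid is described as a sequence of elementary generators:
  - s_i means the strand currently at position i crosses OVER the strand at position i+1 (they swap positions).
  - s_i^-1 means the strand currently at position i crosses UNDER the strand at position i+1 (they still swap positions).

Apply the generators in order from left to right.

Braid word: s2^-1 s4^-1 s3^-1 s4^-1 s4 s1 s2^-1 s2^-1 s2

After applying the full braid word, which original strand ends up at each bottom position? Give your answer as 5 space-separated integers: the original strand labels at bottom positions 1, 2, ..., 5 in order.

Gen 1 (s2^-1): strand 2 crosses under strand 3. Perm now: [1 3 2 4 5]
Gen 2 (s4^-1): strand 4 crosses under strand 5. Perm now: [1 3 2 5 4]
Gen 3 (s3^-1): strand 2 crosses under strand 5. Perm now: [1 3 5 2 4]
Gen 4 (s4^-1): strand 2 crosses under strand 4. Perm now: [1 3 5 4 2]
Gen 5 (s4): strand 4 crosses over strand 2. Perm now: [1 3 5 2 4]
Gen 6 (s1): strand 1 crosses over strand 3. Perm now: [3 1 5 2 4]
Gen 7 (s2^-1): strand 1 crosses under strand 5. Perm now: [3 5 1 2 4]
Gen 8 (s2^-1): strand 5 crosses under strand 1. Perm now: [3 1 5 2 4]
Gen 9 (s2): strand 1 crosses over strand 5. Perm now: [3 5 1 2 4]

Answer: 3 5 1 2 4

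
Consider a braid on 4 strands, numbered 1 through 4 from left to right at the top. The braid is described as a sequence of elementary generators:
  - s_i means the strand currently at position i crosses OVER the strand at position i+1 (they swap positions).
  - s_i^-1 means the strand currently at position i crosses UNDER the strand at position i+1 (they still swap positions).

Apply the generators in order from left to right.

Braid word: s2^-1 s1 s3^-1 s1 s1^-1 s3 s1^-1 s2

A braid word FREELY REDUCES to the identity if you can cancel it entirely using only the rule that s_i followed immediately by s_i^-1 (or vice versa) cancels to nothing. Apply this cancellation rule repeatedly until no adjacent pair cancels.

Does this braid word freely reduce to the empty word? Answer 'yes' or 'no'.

Answer: yes

Derivation:
Gen 1 (s2^-1): push. Stack: [s2^-1]
Gen 2 (s1): push. Stack: [s2^-1 s1]
Gen 3 (s3^-1): push. Stack: [s2^-1 s1 s3^-1]
Gen 4 (s1): push. Stack: [s2^-1 s1 s3^-1 s1]
Gen 5 (s1^-1): cancels prior s1. Stack: [s2^-1 s1 s3^-1]
Gen 6 (s3): cancels prior s3^-1. Stack: [s2^-1 s1]
Gen 7 (s1^-1): cancels prior s1. Stack: [s2^-1]
Gen 8 (s2): cancels prior s2^-1. Stack: []
Reduced word: (empty)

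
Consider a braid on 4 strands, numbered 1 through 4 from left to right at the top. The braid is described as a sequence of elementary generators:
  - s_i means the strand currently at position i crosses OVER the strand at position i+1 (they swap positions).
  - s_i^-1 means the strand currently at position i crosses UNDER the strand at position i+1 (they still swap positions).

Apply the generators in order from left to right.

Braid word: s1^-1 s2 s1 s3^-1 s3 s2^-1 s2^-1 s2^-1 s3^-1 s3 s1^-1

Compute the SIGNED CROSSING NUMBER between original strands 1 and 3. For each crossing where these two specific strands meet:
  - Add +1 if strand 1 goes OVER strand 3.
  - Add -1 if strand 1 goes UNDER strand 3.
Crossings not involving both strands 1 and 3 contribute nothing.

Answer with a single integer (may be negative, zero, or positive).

Gen 1: crossing 1x2. Both 1&3? no. Sum: 0
Gen 2: 1 over 3. Both 1&3? yes. Contrib: +1. Sum: 1
Gen 3: crossing 2x3. Both 1&3? no. Sum: 1
Gen 4: crossing 1x4. Both 1&3? no. Sum: 1
Gen 5: crossing 4x1. Both 1&3? no. Sum: 1
Gen 6: crossing 2x1. Both 1&3? no. Sum: 1
Gen 7: crossing 1x2. Both 1&3? no. Sum: 1
Gen 8: crossing 2x1. Both 1&3? no. Sum: 1
Gen 9: crossing 2x4. Both 1&3? no. Sum: 1
Gen 10: crossing 4x2. Both 1&3? no. Sum: 1
Gen 11: 3 under 1. Both 1&3? yes. Contrib: +1. Sum: 2

Answer: 2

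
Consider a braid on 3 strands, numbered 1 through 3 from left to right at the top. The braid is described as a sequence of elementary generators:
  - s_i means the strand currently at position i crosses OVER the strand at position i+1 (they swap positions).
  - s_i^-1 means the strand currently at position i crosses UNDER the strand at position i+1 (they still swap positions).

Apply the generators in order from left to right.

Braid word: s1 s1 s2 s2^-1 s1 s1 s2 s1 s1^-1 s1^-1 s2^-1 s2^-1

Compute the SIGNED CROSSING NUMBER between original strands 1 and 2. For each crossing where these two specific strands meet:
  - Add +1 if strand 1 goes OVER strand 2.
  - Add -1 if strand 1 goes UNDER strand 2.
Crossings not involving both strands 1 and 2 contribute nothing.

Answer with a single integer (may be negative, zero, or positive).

Answer: 0

Derivation:
Gen 1: 1 over 2. Both 1&2? yes. Contrib: +1. Sum: 1
Gen 2: 2 over 1. Both 1&2? yes. Contrib: -1. Sum: 0
Gen 3: crossing 2x3. Both 1&2? no. Sum: 0
Gen 4: crossing 3x2. Both 1&2? no. Sum: 0
Gen 5: 1 over 2. Both 1&2? yes. Contrib: +1. Sum: 1
Gen 6: 2 over 1. Both 1&2? yes. Contrib: -1. Sum: 0
Gen 7: crossing 2x3. Both 1&2? no. Sum: 0
Gen 8: crossing 1x3. Both 1&2? no. Sum: 0
Gen 9: crossing 3x1. Both 1&2? no. Sum: 0
Gen 10: crossing 1x3. Both 1&2? no. Sum: 0
Gen 11: 1 under 2. Both 1&2? yes. Contrib: -1. Sum: -1
Gen 12: 2 under 1. Both 1&2? yes. Contrib: +1. Sum: 0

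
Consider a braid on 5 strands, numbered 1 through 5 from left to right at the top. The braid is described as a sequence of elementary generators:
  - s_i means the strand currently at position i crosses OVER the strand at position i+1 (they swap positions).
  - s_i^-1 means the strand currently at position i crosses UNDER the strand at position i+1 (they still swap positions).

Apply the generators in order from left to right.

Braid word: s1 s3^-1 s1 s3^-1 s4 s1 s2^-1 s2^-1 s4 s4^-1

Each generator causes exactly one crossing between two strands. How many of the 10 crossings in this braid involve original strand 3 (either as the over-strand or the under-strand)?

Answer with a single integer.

Gen 1: crossing 1x2. Involves strand 3? no. Count so far: 0
Gen 2: crossing 3x4. Involves strand 3? yes. Count so far: 1
Gen 3: crossing 2x1. Involves strand 3? no. Count so far: 1
Gen 4: crossing 4x3. Involves strand 3? yes. Count so far: 2
Gen 5: crossing 4x5. Involves strand 3? no. Count so far: 2
Gen 6: crossing 1x2. Involves strand 3? no. Count so far: 2
Gen 7: crossing 1x3. Involves strand 3? yes. Count so far: 3
Gen 8: crossing 3x1. Involves strand 3? yes. Count so far: 4
Gen 9: crossing 5x4. Involves strand 3? no. Count so far: 4
Gen 10: crossing 4x5. Involves strand 3? no. Count so far: 4

Answer: 4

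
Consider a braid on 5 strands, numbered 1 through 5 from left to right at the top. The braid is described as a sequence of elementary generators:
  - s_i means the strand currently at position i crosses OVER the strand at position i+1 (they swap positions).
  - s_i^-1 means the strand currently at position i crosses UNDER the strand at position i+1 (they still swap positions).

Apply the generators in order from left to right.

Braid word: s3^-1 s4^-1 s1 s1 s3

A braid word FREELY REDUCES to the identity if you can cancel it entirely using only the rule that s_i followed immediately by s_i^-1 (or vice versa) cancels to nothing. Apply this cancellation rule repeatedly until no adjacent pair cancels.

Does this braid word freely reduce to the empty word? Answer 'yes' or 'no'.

Answer: no

Derivation:
Gen 1 (s3^-1): push. Stack: [s3^-1]
Gen 2 (s4^-1): push. Stack: [s3^-1 s4^-1]
Gen 3 (s1): push. Stack: [s3^-1 s4^-1 s1]
Gen 4 (s1): push. Stack: [s3^-1 s4^-1 s1 s1]
Gen 5 (s3): push. Stack: [s3^-1 s4^-1 s1 s1 s3]
Reduced word: s3^-1 s4^-1 s1 s1 s3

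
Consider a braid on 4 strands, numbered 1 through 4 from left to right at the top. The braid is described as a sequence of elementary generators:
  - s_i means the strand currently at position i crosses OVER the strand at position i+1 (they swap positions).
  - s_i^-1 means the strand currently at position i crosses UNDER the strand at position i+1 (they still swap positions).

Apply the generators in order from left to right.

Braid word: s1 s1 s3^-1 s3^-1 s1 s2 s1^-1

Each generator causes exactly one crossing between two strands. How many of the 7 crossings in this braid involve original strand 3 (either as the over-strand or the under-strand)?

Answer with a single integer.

Answer: 4

Derivation:
Gen 1: crossing 1x2. Involves strand 3? no. Count so far: 0
Gen 2: crossing 2x1. Involves strand 3? no. Count so far: 0
Gen 3: crossing 3x4. Involves strand 3? yes. Count so far: 1
Gen 4: crossing 4x3. Involves strand 3? yes. Count so far: 2
Gen 5: crossing 1x2. Involves strand 3? no. Count so far: 2
Gen 6: crossing 1x3. Involves strand 3? yes. Count so far: 3
Gen 7: crossing 2x3. Involves strand 3? yes. Count so far: 4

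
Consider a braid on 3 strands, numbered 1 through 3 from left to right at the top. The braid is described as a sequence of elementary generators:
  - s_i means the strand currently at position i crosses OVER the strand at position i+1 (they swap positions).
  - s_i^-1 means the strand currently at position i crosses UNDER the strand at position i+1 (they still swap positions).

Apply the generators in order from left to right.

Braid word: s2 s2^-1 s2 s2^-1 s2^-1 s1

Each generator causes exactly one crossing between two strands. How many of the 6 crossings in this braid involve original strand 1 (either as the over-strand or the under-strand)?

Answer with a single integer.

Gen 1: crossing 2x3. Involves strand 1? no. Count so far: 0
Gen 2: crossing 3x2. Involves strand 1? no. Count so far: 0
Gen 3: crossing 2x3. Involves strand 1? no. Count so far: 0
Gen 4: crossing 3x2. Involves strand 1? no. Count so far: 0
Gen 5: crossing 2x3. Involves strand 1? no. Count so far: 0
Gen 6: crossing 1x3. Involves strand 1? yes. Count so far: 1

Answer: 1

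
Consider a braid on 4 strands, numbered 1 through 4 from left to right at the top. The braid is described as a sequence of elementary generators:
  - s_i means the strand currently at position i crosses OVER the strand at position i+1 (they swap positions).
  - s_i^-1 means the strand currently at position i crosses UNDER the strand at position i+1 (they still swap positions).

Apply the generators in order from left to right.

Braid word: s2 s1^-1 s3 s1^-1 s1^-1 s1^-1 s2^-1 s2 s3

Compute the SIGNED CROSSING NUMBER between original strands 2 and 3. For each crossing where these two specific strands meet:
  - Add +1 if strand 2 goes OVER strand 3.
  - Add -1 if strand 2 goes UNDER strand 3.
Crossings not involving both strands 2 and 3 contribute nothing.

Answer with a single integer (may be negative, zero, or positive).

Gen 1: 2 over 3. Both 2&3? yes. Contrib: +1. Sum: 1
Gen 2: crossing 1x3. Both 2&3? no. Sum: 1
Gen 3: crossing 2x4. Both 2&3? no. Sum: 1
Gen 4: crossing 3x1. Both 2&3? no. Sum: 1
Gen 5: crossing 1x3. Both 2&3? no. Sum: 1
Gen 6: crossing 3x1. Both 2&3? no. Sum: 1
Gen 7: crossing 3x4. Both 2&3? no. Sum: 1
Gen 8: crossing 4x3. Both 2&3? no. Sum: 1
Gen 9: crossing 4x2. Both 2&3? no. Sum: 1

Answer: 1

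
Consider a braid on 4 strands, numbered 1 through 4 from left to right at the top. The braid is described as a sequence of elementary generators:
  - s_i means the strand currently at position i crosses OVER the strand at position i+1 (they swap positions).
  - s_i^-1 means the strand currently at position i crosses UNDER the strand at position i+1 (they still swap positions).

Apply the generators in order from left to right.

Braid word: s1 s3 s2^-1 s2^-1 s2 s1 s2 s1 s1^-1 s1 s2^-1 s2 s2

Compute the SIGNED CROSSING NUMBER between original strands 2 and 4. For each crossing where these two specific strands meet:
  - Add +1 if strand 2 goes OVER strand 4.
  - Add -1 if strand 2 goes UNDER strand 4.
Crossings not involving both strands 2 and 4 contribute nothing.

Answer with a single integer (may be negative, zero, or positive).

Gen 1: crossing 1x2. Both 2&4? no. Sum: 0
Gen 2: crossing 3x4. Both 2&4? no. Sum: 0
Gen 3: crossing 1x4. Both 2&4? no. Sum: 0
Gen 4: crossing 4x1. Both 2&4? no. Sum: 0
Gen 5: crossing 1x4. Both 2&4? no. Sum: 0
Gen 6: 2 over 4. Both 2&4? yes. Contrib: +1. Sum: 1
Gen 7: crossing 2x1. Both 2&4? no. Sum: 1
Gen 8: crossing 4x1. Both 2&4? no. Sum: 1
Gen 9: crossing 1x4. Both 2&4? no. Sum: 1
Gen 10: crossing 4x1. Both 2&4? no. Sum: 1
Gen 11: 4 under 2. Both 2&4? yes. Contrib: +1. Sum: 2
Gen 12: 2 over 4. Both 2&4? yes. Contrib: +1. Sum: 3
Gen 13: 4 over 2. Both 2&4? yes. Contrib: -1. Sum: 2

Answer: 2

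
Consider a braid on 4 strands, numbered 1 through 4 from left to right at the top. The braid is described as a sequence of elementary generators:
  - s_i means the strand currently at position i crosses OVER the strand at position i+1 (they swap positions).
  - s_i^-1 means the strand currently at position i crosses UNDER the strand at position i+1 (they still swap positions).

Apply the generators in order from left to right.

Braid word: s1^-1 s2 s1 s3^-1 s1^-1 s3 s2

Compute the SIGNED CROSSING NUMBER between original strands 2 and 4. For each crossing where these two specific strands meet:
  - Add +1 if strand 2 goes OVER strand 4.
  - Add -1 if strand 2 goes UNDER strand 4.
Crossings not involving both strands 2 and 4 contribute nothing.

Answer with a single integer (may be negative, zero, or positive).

Gen 1: crossing 1x2. Both 2&4? no. Sum: 0
Gen 2: crossing 1x3. Both 2&4? no. Sum: 0
Gen 3: crossing 2x3. Both 2&4? no. Sum: 0
Gen 4: crossing 1x4. Both 2&4? no. Sum: 0
Gen 5: crossing 3x2. Both 2&4? no. Sum: 0
Gen 6: crossing 4x1. Both 2&4? no. Sum: 0
Gen 7: crossing 3x1. Both 2&4? no. Sum: 0

Answer: 0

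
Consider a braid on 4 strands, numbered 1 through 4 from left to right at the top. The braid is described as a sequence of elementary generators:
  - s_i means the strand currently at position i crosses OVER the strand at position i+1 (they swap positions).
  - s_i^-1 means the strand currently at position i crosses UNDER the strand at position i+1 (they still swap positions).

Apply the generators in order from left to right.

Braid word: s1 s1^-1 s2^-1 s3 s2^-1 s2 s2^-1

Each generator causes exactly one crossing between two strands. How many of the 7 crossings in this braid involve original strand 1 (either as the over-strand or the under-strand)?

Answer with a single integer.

Answer: 2

Derivation:
Gen 1: crossing 1x2. Involves strand 1? yes. Count so far: 1
Gen 2: crossing 2x1. Involves strand 1? yes. Count so far: 2
Gen 3: crossing 2x3. Involves strand 1? no. Count so far: 2
Gen 4: crossing 2x4. Involves strand 1? no. Count so far: 2
Gen 5: crossing 3x4. Involves strand 1? no. Count so far: 2
Gen 6: crossing 4x3. Involves strand 1? no. Count so far: 2
Gen 7: crossing 3x4. Involves strand 1? no. Count so far: 2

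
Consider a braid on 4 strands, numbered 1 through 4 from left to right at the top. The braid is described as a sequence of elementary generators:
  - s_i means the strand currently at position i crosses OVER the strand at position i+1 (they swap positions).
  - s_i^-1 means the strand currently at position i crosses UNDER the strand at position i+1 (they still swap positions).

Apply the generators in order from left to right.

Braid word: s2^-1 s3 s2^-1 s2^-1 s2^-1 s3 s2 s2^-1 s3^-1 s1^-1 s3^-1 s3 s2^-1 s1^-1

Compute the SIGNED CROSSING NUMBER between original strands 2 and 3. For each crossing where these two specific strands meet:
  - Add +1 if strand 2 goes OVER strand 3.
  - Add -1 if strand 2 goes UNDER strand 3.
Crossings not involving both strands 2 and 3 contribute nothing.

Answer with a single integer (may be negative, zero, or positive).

Answer: -1

Derivation:
Gen 1: 2 under 3. Both 2&3? yes. Contrib: -1. Sum: -1
Gen 2: crossing 2x4. Both 2&3? no. Sum: -1
Gen 3: crossing 3x4. Both 2&3? no. Sum: -1
Gen 4: crossing 4x3. Both 2&3? no. Sum: -1
Gen 5: crossing 3x4. Both 2&3? no. Sum: -1
Gen 6: 3 over 2. Both 2&3? yes. Contrib: -1. Sum: -2
Gen 7: crossing 4x2. Both 2&3? no. Sum: -2
Gen 8: crossing 2x4. Both 2&3? no. Sum: -2
Gen 9: 2 under 3. Both 2&3? yes. Contrib: -1. Sum: -3
Gen 10: crossing 1x4. Both 2&3? no. Sum: -3
Gen 11: 3 under 2. Both 2&3? yes. Contrib: +1. Sum: -2
Gen 12: 2 over 3. Both 2&3? yes. Contrib: +1. Sum: -1
Gen 13: crossing 1x3. Both 2&3? no. Sum: -1
Gen 14: crossing 4x3. Both 2&3? no. Sum: -1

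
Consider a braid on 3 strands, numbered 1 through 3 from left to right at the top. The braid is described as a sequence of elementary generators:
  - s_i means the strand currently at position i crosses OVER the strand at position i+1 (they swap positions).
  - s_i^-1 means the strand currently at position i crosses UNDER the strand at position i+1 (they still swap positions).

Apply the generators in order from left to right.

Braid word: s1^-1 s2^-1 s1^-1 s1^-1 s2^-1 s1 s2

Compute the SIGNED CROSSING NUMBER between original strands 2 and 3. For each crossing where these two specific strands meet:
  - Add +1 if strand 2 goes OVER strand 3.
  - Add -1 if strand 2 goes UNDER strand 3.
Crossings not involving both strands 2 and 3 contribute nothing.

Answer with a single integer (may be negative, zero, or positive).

Answer: 1

Derivation:
Gen 1: crossing 1x2. Both 2&3? no. Sum: 0
Gen 2: crossing 1x3. Both 2&3? no. Sum: 0
Gen 3: 2 under 3. Both 2&3? yes. Contrib: -1. Sum: -1
Gen 4: 3 under 2. Both 2&3? yes. Contrib: +1. Sum: 0
Gen 5: crossing 3x1. Both 2&3? no. Sum: 0
Gen 6: crossing 2x1. Both 2&3? no. Sum: 0
Gen 7: 2 over 3. Both 2&3? yes. Contrib: +1. Sum: 1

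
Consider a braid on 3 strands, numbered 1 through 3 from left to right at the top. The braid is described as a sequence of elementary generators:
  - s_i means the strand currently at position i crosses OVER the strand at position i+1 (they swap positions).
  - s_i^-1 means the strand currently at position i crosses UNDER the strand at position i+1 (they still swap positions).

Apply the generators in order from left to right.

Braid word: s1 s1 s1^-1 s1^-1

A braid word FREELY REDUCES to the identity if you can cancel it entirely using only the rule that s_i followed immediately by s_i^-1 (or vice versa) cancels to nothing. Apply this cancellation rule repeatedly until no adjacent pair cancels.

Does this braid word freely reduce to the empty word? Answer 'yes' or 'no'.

Answer: yes

Derivation:
Gen 1 (s1): push. Stack: [s1]
Gen 2 (s1): push. Stack: [s1 s1]
Gen 3 (s1^-1): cancels prior s1. Stack: [s1]
Gen 4 (s1^-1): cancels prior s1. Stack: []
Reduced word: (empty)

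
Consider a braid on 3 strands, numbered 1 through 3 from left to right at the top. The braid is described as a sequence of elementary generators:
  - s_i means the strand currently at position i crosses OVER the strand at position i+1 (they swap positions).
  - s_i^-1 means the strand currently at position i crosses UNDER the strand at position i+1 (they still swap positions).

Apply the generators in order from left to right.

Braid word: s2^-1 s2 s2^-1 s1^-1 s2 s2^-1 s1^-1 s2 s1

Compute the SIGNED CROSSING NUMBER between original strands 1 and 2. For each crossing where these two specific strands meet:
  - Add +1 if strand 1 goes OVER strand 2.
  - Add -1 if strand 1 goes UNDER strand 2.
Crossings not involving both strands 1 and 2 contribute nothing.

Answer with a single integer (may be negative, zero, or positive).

Gen 1: crossing 2x3. Both 1&2? no. Sum: 0
Gen 2: crossing 3x2. Both 1&2? no. Sum: 0
Gen 3: crossing 2x3. Both 1&2? no. Sum: 0
Gen 4: crossing 1x3. Both 1&2? no. Sum: 0
Gen 5: 1 over 2. Both 1&2? yes. Contrib: +1. Sum: 1
Gen 6: 2 under 1. Both 1&2? yes. Contrib: +1. Sum: 2
Gen 7: crossing 3x1. Both 1&2? no. Sum: 2
Gen 8: crossing 3x2. Both 1&2? no. Sum: 2
Gen 9: 1 over 2. Both 1&2? yes. Contrib: +1. Sum: 3

Answer: 3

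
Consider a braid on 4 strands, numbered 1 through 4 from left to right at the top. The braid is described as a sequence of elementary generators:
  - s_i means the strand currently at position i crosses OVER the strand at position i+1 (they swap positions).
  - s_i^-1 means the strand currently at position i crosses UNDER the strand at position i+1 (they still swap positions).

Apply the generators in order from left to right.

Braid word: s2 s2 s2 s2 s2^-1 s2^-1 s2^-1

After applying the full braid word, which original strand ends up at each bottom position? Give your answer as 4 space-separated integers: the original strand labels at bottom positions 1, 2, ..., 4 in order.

Gen 1 (s2): strand 2 crosses over strand 3. Perm now: [1 3 2 4]
Gen 2 (s2): strand 3 crosses over strand 2. Perm now: [1 2 3 4]
Gen 3 (s2): strand 2 crosses over strand 3. Perm now: [1 3 2 4]
Gen 4 (s2): strand 3 crosses over strand 2. Perm now: [1 2 3 4]
Gen 5 (s2^-1): strand 2 crosses under strand 3. Perm now: [1 3 2 4]
Gen 6 (s2^-1): strand 3 crosses under strand 2. Perm now: [1 2 3 4]
Gen 7 (s2^-1): strand 2 crosses under strand 3. Perm now: [1 3 2 4]

Answer: 1 3 2 4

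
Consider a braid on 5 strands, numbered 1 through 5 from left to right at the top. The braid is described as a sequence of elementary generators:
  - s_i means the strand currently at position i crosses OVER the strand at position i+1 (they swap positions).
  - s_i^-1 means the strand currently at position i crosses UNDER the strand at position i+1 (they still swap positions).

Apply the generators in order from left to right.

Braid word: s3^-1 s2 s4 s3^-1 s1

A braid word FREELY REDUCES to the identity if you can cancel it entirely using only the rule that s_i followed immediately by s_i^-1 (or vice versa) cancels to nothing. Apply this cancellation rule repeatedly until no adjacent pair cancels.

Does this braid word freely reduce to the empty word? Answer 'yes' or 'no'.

Gen 1 (s3^-1): push. Stack: [s3^-1]
Gen 2 (s2): push. Stack: [s3^-1 s2]
Gen 3 (s4): push. Stack: [s3^-1 s2 s4]
Gen 4 (s3^-1): push. Stack: [s3^-1 s2 s4 s3^-1]
Gen 5 (s1): push. Stack: [s3^-1 s2 s4 s3^-1 s1]
Reduced word: s3^-1 s2 s4 s3^-1 s1

Answer: no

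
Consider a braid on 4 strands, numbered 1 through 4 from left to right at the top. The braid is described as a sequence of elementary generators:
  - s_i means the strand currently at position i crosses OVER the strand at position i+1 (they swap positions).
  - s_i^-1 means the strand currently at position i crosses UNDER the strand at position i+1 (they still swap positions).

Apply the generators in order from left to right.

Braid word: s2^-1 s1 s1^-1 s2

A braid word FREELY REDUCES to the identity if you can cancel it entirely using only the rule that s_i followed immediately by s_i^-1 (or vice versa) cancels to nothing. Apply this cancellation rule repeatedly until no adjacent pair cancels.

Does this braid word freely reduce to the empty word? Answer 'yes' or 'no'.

Gen 1 (s2^-1): push. Stack: [s2^-1]
Gen 2 (s1): push. Stack: [s2^-1 s1]
Gen 3 (s1^-1): cancels prior s1. Stack: [s2^-1]
Gen 4 (s2): cancels prior s2^-1. Stack: []
Reduced word: (empty)

Answer: yes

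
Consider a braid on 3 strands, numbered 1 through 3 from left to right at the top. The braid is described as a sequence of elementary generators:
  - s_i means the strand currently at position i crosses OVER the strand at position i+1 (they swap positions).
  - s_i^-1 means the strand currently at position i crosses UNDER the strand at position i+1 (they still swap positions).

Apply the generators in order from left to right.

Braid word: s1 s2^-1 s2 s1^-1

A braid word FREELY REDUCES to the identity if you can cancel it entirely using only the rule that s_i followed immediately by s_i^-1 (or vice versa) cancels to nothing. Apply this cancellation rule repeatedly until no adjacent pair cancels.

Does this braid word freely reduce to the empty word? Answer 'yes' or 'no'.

Answer: yes

Derivation:
Gen 1 (s1): push. Stack: [s1]
Gen 2 (s2^-1): push. Stack: [s1 s2^-1]
Gen 3 (s2): cancels prior s2^-1. Stack: [s1]
Gen 4 (s1^-1): cancels prior s1. Stack: []
Reduced word: (empty)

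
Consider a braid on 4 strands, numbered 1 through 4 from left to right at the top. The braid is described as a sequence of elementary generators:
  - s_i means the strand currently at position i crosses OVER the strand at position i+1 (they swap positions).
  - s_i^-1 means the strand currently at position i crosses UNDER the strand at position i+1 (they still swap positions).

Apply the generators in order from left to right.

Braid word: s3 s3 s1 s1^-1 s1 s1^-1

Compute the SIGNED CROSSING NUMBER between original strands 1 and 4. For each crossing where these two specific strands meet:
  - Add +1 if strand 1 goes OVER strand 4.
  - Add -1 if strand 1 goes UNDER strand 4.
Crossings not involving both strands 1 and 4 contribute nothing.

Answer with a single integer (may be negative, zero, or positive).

Gen 1: crossing 3x4. Both 1&4? no. Sum: 0
Gen 2: crossing 4x3. Both 1&4? no. Sum: 0
Gen 3: crossing 1x2. Both 1&4? no. Sum: 0
Gen 4: crossing 2x1. Both 1&4? no. Sum: 0
Gen 5: crossing 1x2. Both 1&4? no. Sum: 0
Gen 6: crossing 2x1. Both 1&4? no. Sum: 0

Answer: 0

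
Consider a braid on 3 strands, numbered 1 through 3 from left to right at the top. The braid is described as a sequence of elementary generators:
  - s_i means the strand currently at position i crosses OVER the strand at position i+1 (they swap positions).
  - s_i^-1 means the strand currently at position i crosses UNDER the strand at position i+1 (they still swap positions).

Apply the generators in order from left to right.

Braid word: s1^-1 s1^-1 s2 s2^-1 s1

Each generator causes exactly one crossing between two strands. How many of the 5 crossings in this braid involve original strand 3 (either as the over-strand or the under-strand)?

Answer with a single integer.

Gen 1: crossing 1x2. Involves strand 3? no. Count so far: 0
Gen 2: crossing 2x1. Involves strand 3? no. Count so far: 0
Gen 3: crossing 2x3. Involves strand 3? yes. Count so far: 1
Gen 4: crossing 3x2. Involves strand 3? yes. Count so far: 2
Gen 5: crossing 1x2. Involves strand 3? no. Count so far: 2

Answer: 2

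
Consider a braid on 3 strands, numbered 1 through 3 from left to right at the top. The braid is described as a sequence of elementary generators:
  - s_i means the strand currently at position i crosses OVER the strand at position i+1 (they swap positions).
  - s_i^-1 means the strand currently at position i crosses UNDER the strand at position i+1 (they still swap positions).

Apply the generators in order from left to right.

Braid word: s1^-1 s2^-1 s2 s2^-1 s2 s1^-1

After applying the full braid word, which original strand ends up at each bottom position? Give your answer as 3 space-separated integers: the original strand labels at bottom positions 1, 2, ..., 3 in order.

Answer: 1 2 3

Derivation:
Gen 1 (s1^-1): strand 1 crosses under strand 2. Perm now: [2 1 3]
Gen 2 (s2^-1): strand 1 crosses under strand 3. Perm now: [2 3 1]
Gen 3 (s2): strand 3 crosses over strand 1. Perm now: [2 1 3]
Gen 4 (s2^-1): strand 1 crosses under strand 3. Perm now: [2 3 1]
Gen 5 (s2): strand 3 crosses over strand 1. Perm now: [2 1 3]
Gen 6 (s1^-1): strand 2 crosses under strand 1. Perm now: [1 2 3]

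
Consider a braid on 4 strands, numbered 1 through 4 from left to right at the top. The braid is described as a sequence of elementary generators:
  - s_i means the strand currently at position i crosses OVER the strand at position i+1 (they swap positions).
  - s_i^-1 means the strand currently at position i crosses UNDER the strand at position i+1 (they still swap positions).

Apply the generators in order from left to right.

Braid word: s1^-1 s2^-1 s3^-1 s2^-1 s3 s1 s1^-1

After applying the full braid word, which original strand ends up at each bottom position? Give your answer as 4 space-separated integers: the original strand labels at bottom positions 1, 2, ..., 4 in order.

Answer: 2 4 1 3

Derivation:
Gen 1 (s1^-1): strand 1 crosses under strand 2. Perm now: [2 1 3 4]
Gen 2 (s2^-1): strand 1 crosses under strand 3. Perm now: [2 3 1 4]
Gen 3 (s3^-1): strand 1 crosses under strand 4. Perm now: [2 3 4 1]
Gen 4 (s2^-1): strand 3 crosses under strand 4. Perm now: [2 4 3 1]
Gen 5 (s3): strand 3 crosses over strand 1. Perm now: [2 4 1 3]
Gen 6 (s1): strand 2 crosses over strand 4. Perm now: [4 2 1 3]
Gen 7 (s1^-1): strand 4 crosses under strand 2. Perm now: [2 4 1 3]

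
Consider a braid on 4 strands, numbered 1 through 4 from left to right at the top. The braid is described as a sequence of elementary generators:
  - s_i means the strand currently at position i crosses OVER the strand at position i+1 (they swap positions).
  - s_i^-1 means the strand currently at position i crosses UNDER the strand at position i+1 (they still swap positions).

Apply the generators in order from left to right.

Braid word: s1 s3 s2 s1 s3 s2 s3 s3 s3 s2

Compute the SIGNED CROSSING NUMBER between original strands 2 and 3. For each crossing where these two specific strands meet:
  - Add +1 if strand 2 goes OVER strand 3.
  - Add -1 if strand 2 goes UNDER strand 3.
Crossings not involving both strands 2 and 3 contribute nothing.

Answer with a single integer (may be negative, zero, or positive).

Answer: 1

Derivation:
Gen 1: crossing 1x2. Both 2&3? no. Sum: 0
Gen 2: crossing 3x4. Both 2&3? no. Sum: 0
Gen 3: crossing 1x4. Both 2&3? no. Sum: 0
Gen 4: crossing 2x4. Both 2&3? no. Sum: 0
Gen 5: crossing 1x3. Both 2&3? no. Sum: 0
Gen 6: 2 over 3. Both 2&3? yes. Contrib: +1. Sum: 1
Gen 7: crossing 2x1. Both 2&3? no. Sum: 1
Gen 8: crossing 1x2. Both 2&3? no. Sum: 1
Gen 9: crossing 2x1. Both 2&3? no. Sum: 1
Gen 10: crossing 3x1. Both 2&3? no. Sum: 1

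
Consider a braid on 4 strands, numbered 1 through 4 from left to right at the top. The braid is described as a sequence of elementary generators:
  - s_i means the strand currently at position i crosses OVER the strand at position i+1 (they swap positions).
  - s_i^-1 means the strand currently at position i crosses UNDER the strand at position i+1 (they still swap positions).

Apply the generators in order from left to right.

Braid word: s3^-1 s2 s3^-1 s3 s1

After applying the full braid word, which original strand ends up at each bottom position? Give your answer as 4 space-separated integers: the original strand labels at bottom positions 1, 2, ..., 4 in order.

Gen 1 (s3^-1): strand 3 crosses under strand 4. Perm now: [1 2 4 3]
Gen 2 (s2): strand 2 crosses over strand 4. Perm now: [1 4 2 3]
Gen 3 (s3^-1): strand 2 crosses under strand 3. Perm now: [1 4 3 2]
Gen 4 (s3): strand 3 crosses over strand 2. Perm now: [1 4 2 3]
Gen 5 (s1): strand 1 crosses over strand 4. Perm now: [4 1 2 3]

Answer: 4 1 2 3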